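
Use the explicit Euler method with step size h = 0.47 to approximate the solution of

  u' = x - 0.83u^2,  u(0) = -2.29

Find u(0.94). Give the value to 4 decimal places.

-11.4481

Euler: u_{n+1} = u_n + h·f(x_n, u_n).
x=0.000000, u=-2.290000: f=-4.352603 → u ← -2.290000 + 0.47·(-4.352603) = -4.335723
x=0.470000, u=-4.335723: f=-15.132753 → u ← -4.335723 + 0.47·(-15.132753) = -11.448117
u(0.94) ≈ -11.4481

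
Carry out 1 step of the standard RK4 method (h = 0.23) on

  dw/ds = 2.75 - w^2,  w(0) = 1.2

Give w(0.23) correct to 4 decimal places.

1.4271

RK4: k1 = f(s_n, w_n); k2 = f(s_n + h/2, w_n + (h/2)·k1); k3 = f(s_n + h/2, w_n + (h/2)·k2); k4 = f(s_n + h, w_n + h·k3); w_{n+1} = w_n + (h/6)·(k1 + 2k2 + 2k3 + k4).
s=0.000000, w=1.200000:
  k1 = f(0.000000, 1.200000) = 1.310000
  k2 = f(0.115000, 1.350650) = 0.925745
  k3 = f(0.115000, 1.306461) = 1.043161
  k4 = f(0.230000, 1.439927) = 0.676610
  w ← 1.200000 + (0.23/6)·(k1 + 2k2 + 2k3 + k4) = 1.427103
w(0.23) ≈ 1.4271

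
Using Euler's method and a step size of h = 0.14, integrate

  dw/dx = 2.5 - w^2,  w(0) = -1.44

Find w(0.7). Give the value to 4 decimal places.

Euler: w_{n+1} = w_n + h·f(x_n, w_n).
x=0.000000, w=-1.440000: f=0.426400 → w ← -1.440000 + 0.14·0.426400 = -1.380304
x=0.140000, w=-1.380304: f=0.594761 → w ← -1.380304 + 0.14·0.594761 = -1.297037
x=0.280000, w=-1.297037: f=0.817694 → w ← -1.297037 + 0.14·0.817694 = -1.182560
x=0.420000, w=-1.182560: f=1.101551 → w ← -1.182560 + 0.14·1.101551 = -1.028343
x=0.560000, w=-1.028343: f=1.442510 → w ← -1.028343 + 0.14·1.442510 = -0.826392
w(0.7) ≈ -0.8264

-0.8264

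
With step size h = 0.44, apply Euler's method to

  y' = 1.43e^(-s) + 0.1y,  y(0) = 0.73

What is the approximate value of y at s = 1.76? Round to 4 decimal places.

Euler: y_{n+1} = y_n + h·f(s_n, y_n).
s=0.000000, y=0.730000: f=1.503000 → y ← 0.730000 + 0.44·1.503000 = 1.391320
s=0.440000, y=1.391320: f=1.060104 → y ← 1.391320 + 0.44·1.060104 = 1.857766
s=0.880000, y=1.857766: f=0.778916 → y ← 1.857766 + 0.44·0.778916 = 2.200489
s=1.320000, y=2.200489: f=0.602052 → y ← 2.200489 + 0.44·0.602052 = 2.465392
y(1.76) ≈ 2.4654

2.4654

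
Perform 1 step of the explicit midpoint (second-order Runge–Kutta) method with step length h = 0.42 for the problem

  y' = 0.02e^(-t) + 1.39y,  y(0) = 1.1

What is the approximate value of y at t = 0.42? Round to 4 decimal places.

1.9389

Midpoint: k1 = f(t_n, y_n); k2 = f(t_n + h/2, y_n + (h/2)·k1); y_{n+1} = y_n + h·k2.
t=0.000000, y=1.100000:
  k1 = f(0.000000, 1.100000) = 1.549000
  k2 = f(0.210000, 1.425290) = 1.997365
  y ← 1.100000 + 0.42·1.997365 = 1.938893
y(0.42) ≈ 1.9389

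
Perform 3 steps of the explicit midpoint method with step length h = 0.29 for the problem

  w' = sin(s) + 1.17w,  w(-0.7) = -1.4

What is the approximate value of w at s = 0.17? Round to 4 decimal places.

Midpoint: k1 = f(s_n, w_n); k2 = f(s_n + h/2, w_n + (h/2)·k1); w_{n+1} = w_n + h·k2.
s=-0.700000, w=-1.400000:
  k1 = f(-0.700000, -1.400000) = -2.282218
  k2 = f(-0.555000, -1.730922) = -2.552122
  w ← -1.400000 + 0.29·(-2.552122) = -2.140115
s=-0.410000, w=-2.140115:
  k1 = f(-0.410000, -2.140115) = -2.902544
  k2 = f(-0.265000, -2.560984) = -3.258261
  w ← -2.140115 + 0.29·(-3.258261) = -3.085011
s=-0.120000, w=-3.085011:
  k1 = f(-0.120000, -3.085011) = -3.729175
  k2 = f(0.025000, -3.625741) = -4.217120
  w ← -3.085011 + 0.29·(-4.217120) = -4.307976
w(0.17) ≈ -4.3080

-4.3080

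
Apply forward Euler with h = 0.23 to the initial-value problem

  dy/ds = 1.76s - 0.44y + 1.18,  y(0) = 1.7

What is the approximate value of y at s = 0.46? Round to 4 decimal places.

Euler: y_{n+1} = y_n + h·f(s_n, y_n).
s=0.000000, y=1.700000: f=0.432000 → y ← 1.700000 + 0.23·0.432000 = 1.799360
s=0.230000, y=1.799360: f=0.793082 → y ← 1.799360 + 0.23·0.793082 = 1.981769
y(0.46) ≈ 1.9818

1.9818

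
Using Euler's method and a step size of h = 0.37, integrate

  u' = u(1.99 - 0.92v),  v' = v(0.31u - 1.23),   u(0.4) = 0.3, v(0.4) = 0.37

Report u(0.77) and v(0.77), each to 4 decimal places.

Euler on (u,v): u_{n+1} = u_n + h·u', v_{n+1} = v_n + h·v'.
0.400000: (0.300000, 0.370000); f=(0.494880, -0.420690) → (0.483106, 0.214345)
(u(0.77), v(0.77)) ≈ (0.4831, 0.2143)

0.4831, 0.2143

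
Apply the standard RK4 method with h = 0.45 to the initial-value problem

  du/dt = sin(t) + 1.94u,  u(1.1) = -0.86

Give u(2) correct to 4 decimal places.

-2.5787

RK4: k1 = f(t_n, u_n); k2 = f(t_n + h/2, u_n + (h/2)·k1); k3 = f(t_n + h/2, u_n + (h/2)·k2); k4 = f(t_n + h, u_n + h·k3); u_{n+1} = u_n + (h/6)·(k1 + 2k2 + 2k3 + k4).
t=1.100000, u=-0.860000:
  k1 = f(1.100000, -0.860000) = -0.777193
  k2 = f(1.325000, -1.034868) = -1.037701
  k3 = f(1.325000, -1.093483) = -1.151413
  k4 = f(1.550000, -1.378136) = -1.673799
  u ← -0.860000 + (0.45/6)·(k1 + 2k2 + 2k3 + k4) = -1.372191
t=1.550000, u=-1.372191:
  k1 = f(1.550000, -1.372191) = -1.662268
  k2 = f(1.775000, -1.746202) = -2.408408
  k3 = f(1.775000, -1.914083) = -2.734099
  k4 = f(2.000000, -2.602536) = -4.139622
  u ← -1.372191 + (0.45/6)·(k1 + 2k2 + 2k3 + k4) = -2.578709
u(2) ≈ -2.5787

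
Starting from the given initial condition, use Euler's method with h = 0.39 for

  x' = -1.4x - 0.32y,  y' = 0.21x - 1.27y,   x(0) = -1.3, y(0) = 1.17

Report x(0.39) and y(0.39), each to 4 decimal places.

Euler on (x,y): x_{n+1} = x_n + h·x', y_{n+1} = y_n + h·y'.
0.000000: (-1.300000, 1.170000); f=(1.445600, -1.758900) → (-0.736216, 0.484029)
(x(0.39), y(0.39)) ≈ (-0.7362, 0.4840)

-0.7362, 0.4840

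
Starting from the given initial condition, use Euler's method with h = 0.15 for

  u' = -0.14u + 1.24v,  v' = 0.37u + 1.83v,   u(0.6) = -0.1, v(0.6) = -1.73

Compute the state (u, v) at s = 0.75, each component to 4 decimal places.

-0.4197, -2.2104

Euler on (u,v): u_{n+1} = u_n + h·u', v_{n+1} = v_n + h·v'.
0.600000: (-0.100000, -1.730000); f=(-2.131200, -3.202900) → (-0.419680, -2.210435)
(u(0.75), v(0.75)) ≈ (-0.4197, -2.2104)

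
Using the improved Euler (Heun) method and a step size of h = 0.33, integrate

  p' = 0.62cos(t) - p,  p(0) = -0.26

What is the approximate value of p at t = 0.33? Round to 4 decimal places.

Heun: k1 = f(t_n, p_n); k2 = f(t_n + h, p_n + h·k1); p_{n+1} = p_n + (h/2)·(k1 + k2).
t=0.000000, p=-0.260000:
  k1 = f(0.000000, -0.260000) = 0.880000
  k2 = f(0.330000, 0.030400) = 0.556146
  p ← -0.260000 + (0.33/2)·(0.880000 + 0.556146) = -0.023036
p(0.33) ≈ -0.0230

-0.0230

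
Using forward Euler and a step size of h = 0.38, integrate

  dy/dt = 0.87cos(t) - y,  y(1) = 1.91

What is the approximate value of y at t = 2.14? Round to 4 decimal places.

Euler: y_{n+1} = y_n + h·f(t_n, y_n).
t=1.000000, y=1.910000: f=-1.439937 → y ← 1.910000 + 0.38·(-1.439937) = 1.362824
t=1.380000, y=1.362824: f=-1.197836 → y ← 1.362824 + 0.38·(-1.197836) = 0.907646
t=1.760000, y=0.907646: f=-1.071273 → y ← 0.907646 + 0.38·(-1.071273) = 0.500562
y(2.14) ≈ 0.5006

0.5006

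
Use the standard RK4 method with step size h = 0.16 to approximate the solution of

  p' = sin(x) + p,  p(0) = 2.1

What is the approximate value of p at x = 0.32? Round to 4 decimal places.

RK4: k1 = f(x_n, p_n); k2 = f(x_n + h/2, p_n + (h/2)·k1); k3 = f(x_n + h/2, p_n + (h/2)·k2); k4 = f(x_n + h, p_n + h·k3); p_{n+1} = p_n + (h/6)·(k1 + 2k2 + 2k3 + k4).
x=0.000000, p=2.100000:
  k1 = f(0.000000, 2.100000) = 2.100000
  k2 = f(0.080000, 2.268000) = 2.347915
  k3 = f(0.080000, 2.287833) = 2.367748
  k4 = f(0.160000, 2.478840) = 2.638158
  p ← 2.100000 + (0.16/6)·(k1 + 2k2 + 2k3 + k4) = 2.477853
x=0.160000, p=2.477853:
  k1 = f(0.160000, 2.477853) = 2.637171
  k2 = f(0.240000, 2.688827) = 2.926529
  k3 = f(0.240000, 2.711975) = 2.949678
  k4 = f(0.320000, 2.949801) = 3.264368
  p ← 2.477853 + (0.16/6)·(k1 + 2k2 + 2k3 + k4) = 2.948625
p(0.32) ≈ 2.9486

2.9486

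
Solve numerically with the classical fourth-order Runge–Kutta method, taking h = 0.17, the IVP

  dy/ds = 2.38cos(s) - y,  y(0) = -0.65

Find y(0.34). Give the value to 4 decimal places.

0.2091

RK4: k1 = f(s_n, y_n); k2 = f(s_n + h/2, y_n + (h/2)·k1); k3 = f(s_n + h/2, y_n + (h/2)·k2); k4 = f(s_n + h, y_n + h·k3); y_{n+1} = y_n + (h/6)·(k1 + 2k2 + 2k3 + k4).
s=0.000000, y=-0.650000:
  k1 = f(0.000000, -0.650000) = 3.030000
  k2 = f(0.085000, -0.392450) = 2.763857
  k3 = f(0.085000, -0.415072) = 2.786480
  k4 = f(0.170000, -0.176298) = 2.521990
  y ← -0.650000 + (0.17/6)·(k1 + 2k2 + 2k3 + k4) = -0.178175
s=0.170000, y=-0.178175:
  k1 = f(0.170000, -0.178175) = 2.523866
  k2 = f(0.255000, 0.036354) = 2.266685
  k3 = f(0.255000, 0.014494) = 2.288545
  k4 = f(0.340000, 0.210878) = 2.032878
  y ← -0.178175 + (0.17/6)·(k1 + 2k2 + 2k3 + k4) = 0.209063
y(0.34) ≈ 0.2091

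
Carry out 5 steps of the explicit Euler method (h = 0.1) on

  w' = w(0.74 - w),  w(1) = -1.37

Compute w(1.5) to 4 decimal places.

-5.0200

Euler: w_{n+1} = w_n + h·f(x_n, w_n).
x=1.000000, w=-1.370000: f=-2.890700 → w ← -1.370000 + 0.1·(-2.890700) = -1.659070
x=1.100000, w=-1.659070: f=-3.980225 → w ← -1.659070 + 0.1·(-3.980225) = -2.057093
x=1.200000, w=-2.057093: f=-5.753878 → w ← -2.057093 + 0.1·(-5.753878) = -2.632480
x=1.300000, w=-2.632480: f=-8.877988 → w ← -2.632480 + 0.1·(-8.877988) = -3.520279
x=1.400000, w=-3.520279: f=-14.997372 → w ← -3.520279 + 0.1·(-14.997372) = -5.020016
w(1.5) ≈ -5.0200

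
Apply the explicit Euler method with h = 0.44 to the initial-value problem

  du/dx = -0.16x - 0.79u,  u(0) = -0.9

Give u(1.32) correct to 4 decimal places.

-0.3321

Euler: u_{n+1} = u_n + h·f(x_n, u_n).
x=0.000000, u=-0.900000: f=0.711000 → u ← -0.900000 + 0.44·0.711000 = -0.587160
x=0.440000, u=-0.587160: f=0.393456 → u ← -0.587160 + 0.44·0.393456 = -0.414039
x=0.880000, u=-0.414039: f=0.186291 → u ← -0.414039 + 0.44·0.186291 = -0.332071
u(1.32) ≈ -0.3321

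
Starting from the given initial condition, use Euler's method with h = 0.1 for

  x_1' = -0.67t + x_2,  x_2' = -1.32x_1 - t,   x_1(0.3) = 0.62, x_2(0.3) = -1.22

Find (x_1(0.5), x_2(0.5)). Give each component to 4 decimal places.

Euler on (x_1,x_2): x_1_{n+1} = x_1_n + h·x_1', x_2_{n+1} = x_2_n + h·x_2'.
0.300000: (0.620000, -1.220000); f=(-1.421000, -1.118400) → (0.477900, -1.331840)
0.400000: (0.477900, -1.331840); f=(-1.599840, -1.030828) → (0.317916, -1.434923)
(x_1(0.5), x_2(0.5)) ≈ (0.3179, -1.4349)

0.3179, -1.4349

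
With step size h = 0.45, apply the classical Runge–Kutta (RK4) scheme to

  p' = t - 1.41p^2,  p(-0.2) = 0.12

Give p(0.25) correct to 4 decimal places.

0.1239

RK4: k1 = f(t_n, p_n); k2 = f(t_n + h/2, p_n + (h/2)·k1); k3 = f(t_n + h/2, p_n + (h/2)·k2); k4 = f(t_n + h, p_n + h·k3); p_{n+1} = p_n + (h/6)·(k1 + 2k2 + 2k3 + k4).
t=-0.200000, p=0.120000:
  k1 = f(-0.200000, 0.120000) = -0.220304
  k2 = f(0.025000, 0.070432) = 0.018006
  k3 = f(0.025000, 0.124051) = 0.003302
  k4 = f(0.250000, 0.121486) = 0.229190
  p ← 0.120000 + (0.45/6)·(k1 + 2k2 + 2k3 + k4) = 0.123863
p(0.25) ≈ 0.1239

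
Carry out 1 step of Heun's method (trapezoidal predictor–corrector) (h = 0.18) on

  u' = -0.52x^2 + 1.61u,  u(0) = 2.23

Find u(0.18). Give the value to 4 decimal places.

2.9684

Heun: k1 = f(x_n, u_n); k2 = f(x_n + h, u_n + h·k1); u_{n+1} = u_n + (h/2)·(k1 + k2).
x=0.000000, u=2.230000:
  k1 = f(0.000000, 2.230000) = 3.590300
  k2 = f(0.180000, 2.876254) = 4.613921
  u ← 2.230000 + (0.18/2)·(3.590300 + 4.613921) = 2.968380
u(0.18) ≈ 2.9684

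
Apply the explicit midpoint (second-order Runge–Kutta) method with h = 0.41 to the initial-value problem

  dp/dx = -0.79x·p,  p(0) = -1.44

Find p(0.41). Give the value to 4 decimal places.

Midpoint: k1 = f(x_n, p_n); k2 = f(x_n + h/2, p_n + (h/2)·k1); p_{n+1} = p_n + h·k2.
x=0.000000, p=-1.440000:
  k1 = f(0.000000, -1.440000) = 0.000000
  k2 = f(0.205000, -1.440000) = 0.233208
  p ← -1.440000 + 0.41·0.233208 = -1.344385
p(0.41) ≈ -1.3444

-1.3444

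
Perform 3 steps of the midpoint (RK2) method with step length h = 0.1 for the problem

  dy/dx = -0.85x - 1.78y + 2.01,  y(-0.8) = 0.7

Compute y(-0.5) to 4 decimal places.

Midpoint: k1 = f(x_n, y_n); k2 = f(x_n + h/2, y_n + (h/2)·k1); y_{n+1} = y_n + h·k2.
x=-0.800000, y=0.700000:
  k1 = f(-0.800000, 0.700000) = 1.444000
  k2 = f(-0.750000, 0.772200) = 1.272984
  y ← 0.700000 + 0.1·1.272984 = 0.827298
x=-0.700000, y=0.827298:
  k1 = f(-0.700000, 0.827298) = 1.132409
  k2 = f(-0.650000, 0.883919) = 0.989124
  y ← 0.827298 + 0.1·0.989124 = 0.926211
x=-0.600000, y=0.926211:
  k1 = f(-0.600000, 0.926211) = 0.871345
  k2 = f(-0.550000, 0.969778) = 0.751295
  y ← 0.926211 + 0.1·0.751295 = 1.001340
y(-0.5) ≈ 1.0013

1.0013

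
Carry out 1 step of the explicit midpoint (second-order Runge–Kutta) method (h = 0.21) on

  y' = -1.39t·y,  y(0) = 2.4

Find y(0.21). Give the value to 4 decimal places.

Midpoint: k1 = f(t_n, y_n); k2 = f(t_n + h/2, y_n + (h/2)·k1); y_{n+1} = y_n + h·k2.
t=0.000000, y=2.400000:
  k1 = f(0.000000, 2.400000) = 0.000000
  k2 = f(0.105000, 2.400000) = -0.350280
  y ← 2.400000 + 0.21·(-0.350280) = 2.326441
y(0.21) ≈ 2.3264

2.3264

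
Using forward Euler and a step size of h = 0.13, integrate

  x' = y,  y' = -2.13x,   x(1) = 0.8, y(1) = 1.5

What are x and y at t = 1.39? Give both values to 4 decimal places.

1.2916, 0.6814

Euler on (x,y): x_{n+1} = x_n + h·x', y_{n+1} = y_n + h·y'.
1.000000: (0.800000, 1.500000); f=(1.500000, -1.704000) → (0.995000, 1.278480)
1.130000: (0.995000, 1.278480); f=(1.278480, -2.119350) → (1.161202, 1.002965)
1.260000: (1.161202, 1.002965); f=(1.002965, -2.473361) → (1.291588, 0.681428)
(x(1.39), y(1.39)) ≈ (1.2916, 0.6814)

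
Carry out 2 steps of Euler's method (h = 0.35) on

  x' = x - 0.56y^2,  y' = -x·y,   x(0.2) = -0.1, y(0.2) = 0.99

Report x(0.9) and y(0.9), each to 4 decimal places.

Euler on (x,y): x_{n+1} = x_n + h·x', y_{n+1} = y_n + h·y'.
0.200000: (-0.100000, 0.990000); f=(-0.648856, 0.099000) → (-0.327100, 1.024650)
0.550000: (-0.327100, 1.024650); f=(-0.915048, 0.335163) → (-0.647366, 1.141957)
(x(0.9), y(0.9)) ≈ (-0.6474, 1.1420)

-0.6474, 1.1420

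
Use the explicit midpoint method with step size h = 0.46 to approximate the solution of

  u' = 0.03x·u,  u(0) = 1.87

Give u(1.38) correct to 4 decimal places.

Midpoint: k1 = f(x_n, u_n); k2 = f(x_n + h/2, u_n + (h/2)·k1); u_{n+1} = u_n + h·k2.
x=0.000000, u=1.870000:
  k1 = f(0.000000, 1.870000) = 0.000000
  k2 = f(0.230000, 1.870000) = 0.012903
  u ← 1.870000 + 0.46·0.012903 = 1.875935
x=0.460000, u=1.875935:
  k1 = f(0.460000, 1.875935) = 0.025888
  k2 = f(0.690000, 1.881890) = 0.038955
  u ← 1.875935 + 0.46·0.038955 = 1.893855
x=0.920000, u=1.893855:
  k1 = f(0.920000, 1.893855) = 0.052270
  k2 = f(1.150000, 1.905877) = 0.065753
  u ← 1.893855 + 0.46·0.065753 = 1.924101
u(1.38) ≈ 1.9241

1.9241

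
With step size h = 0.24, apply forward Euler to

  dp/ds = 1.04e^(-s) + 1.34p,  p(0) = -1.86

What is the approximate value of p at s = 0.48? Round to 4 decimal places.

-2.7225

Euler: p_{n+1} = p_n + h·f(s_n, p_n).
s=0.000000, p=-1.860000: f=-1.452400 → p ← -1.860000 + 0.24·(-1.452400) = -2.208576
s=0.240000, p=-2.208576: f=-2.141399 → p ← -2.208576 + 0.24·(-2.141399) = -2.722512
p(0.48) ≈ -2.7225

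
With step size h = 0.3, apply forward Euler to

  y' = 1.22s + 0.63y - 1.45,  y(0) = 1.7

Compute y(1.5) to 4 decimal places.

Euler: y_{n+1} = y_n + h·f(s_n, y_n).
s=0.000000, y=1.700000: f=-0.379000 → y ← 1.700000 + 0.3·(-0.379000) = 1.586300
s=0.300000, y=1.586300: f=-0.084631 → y ← 1.586300 + 0.3·(-0.084631) = 1.560911
s=0.600000, y=1.560911: f=0.265374 → y ← 1.560911 + 0.3·0.265374 = 1.640523
s=0.900000, y=1.640523: f=0.681529 → y ← 1.640523 + 0.3·0.681529 = 1.844982
s=1.200000, y=1.844982: f=1.176338 → y ← 1.844982 + 0.3·1.176338 = 2.197883
y(1.5) ≈ 2.1979

2.1979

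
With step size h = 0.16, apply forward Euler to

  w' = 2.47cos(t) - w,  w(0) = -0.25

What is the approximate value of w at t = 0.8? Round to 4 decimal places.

1.1996

Euler: w_{n+1} = w_n + h·f(t_n, w_n).
t=0.000000, w=-0.250000: f=2.720000 → w ← -0.250000 + 0.16·2.720000 = 0.185200
t=0.160000, w=0.185200: f=2.253251 → w ← 0.185200 + 0.16·2.253251 = 0.545720
t=0.320000, w=0.545720: f=1.798891 → w ← 0.545720 + 0.16·1.798891 = 0.833543
t=0.480000, w=0.833543: f=1.357335 → w ← 0.833543 + 0.16·1.357335 = 1.050716
t=0.640000, w=1.050716: f=0.930460 → w ← 1.050716 + 0.16·0.930460 = 1.199590
w(0.8) ≈ 1.1996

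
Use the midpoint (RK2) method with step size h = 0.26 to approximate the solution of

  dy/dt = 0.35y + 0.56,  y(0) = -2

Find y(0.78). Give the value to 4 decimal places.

-2.1254

Midpoint: k1 = f(t_n, y_n); k2 = f(t_n + h/2, y_n + (h/2)·k1); y_{n+1} = y_n + h·k2.
t=0.000000, y=-2.000000:
  k1 = f(0.000000, -2.000000) = -0.140000
  k2 = f(0.130000, -2.018200) = -0.146370
  y ← -2.000000 + 0.26·(-0.146370) = -2.038056
t=0.260000, y=-2.038056:
  k1 = f(0.260000, -2.038056) = -0.153320
  k2 = f(0.390000, -2.057988) = -0.160296
  y ← -2.038056 + 0.26·(-0.160296) = -2.079733
t=0.520000, y=-2.079733:
  k1 = f(0.520000, -2.079733) = -0.167907
  k2 = f(0.650000, -2.101561) = -0.175546
  y ← -2.079733 + 0.26·(-0.175546) = -2.125375
y(0.78) ≈ -2.1254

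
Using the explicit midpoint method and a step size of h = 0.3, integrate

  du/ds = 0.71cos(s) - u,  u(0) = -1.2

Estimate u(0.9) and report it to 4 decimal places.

-0.1474

Midpoint: k1 = f(s_n, u_n); k2 = f(s_n + h/2, u_n + (h/2)·k1); u_{n+1} = u_n + h·k2.
s=0.000000, u=-1.200000:
  k1 = f(0.000000, -1.200000) = 1.910000
  k2 = f(0.150000, -0.913500) = 1.615527
  u ← -1.200000 + 0.3·1.615527 = -0.715342
s=0.300000, u=-0.715342:
  k1 = f(0.300000, -0.715342) = 1.393631
  k2 = f(0.450000, -0.506297) = 1.145615
  u ← -0.715342 + 0.3·1.145615 = -0.371657
s=0.600000, u=-0.371657:
  k1 = f(0.600000, -0.371657) = 0.957646
  k2 = f(0.750000, -0.228011) = 0.747510
  u ← -0.371657 + 0.3·0.747510 = -0.147404
u(0.9) ≈ -0.1474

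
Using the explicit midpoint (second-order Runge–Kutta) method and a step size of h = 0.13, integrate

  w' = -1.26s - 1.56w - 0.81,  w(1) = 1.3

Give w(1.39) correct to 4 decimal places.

0.0293

Midpoint: k1 = f(s_n, w_n); k2 = f(s_n + h/2, w_n + (h/2)·k1); w_{n+1} = w_n + h·k2.
s=1.000000, w=1.300000:
  k1 = f(1.000000, 1.300000) = -4.098000
  k2 = f(1.065000, 1.033630) = -3.764363
  w ← 1.300000 + 0.13·(-3.764363) = 0.810633
s=1.130000, w=0.810633:
  k1 = f(1.130000, 0.810633) = -3.498387
  k2 = f(1.195000, 0.583238) = -3.225551
  w ← 0.810633 + 0.13·(-3.225551) = 0.391311
s=1.260000, w=0.391311:
  k1 = f(1.260000, 0.391311) = -3.008046
  k2 = f(1.325000, 0.195788) = -2.784930
  w ← 0.391311 + 0.13·(-2.784930) = 0.029270
w(1.39) ≈ 0.0293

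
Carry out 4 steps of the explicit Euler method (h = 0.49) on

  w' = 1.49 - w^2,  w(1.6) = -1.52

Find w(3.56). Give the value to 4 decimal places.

Euler: w_{n+1} = w_n + h·f(t_n, w_n).
t=1.600000, w=-1.520000: f=-0.820400 → w ← -1.520000 + 0.49·(-0.820400) = -1.921996
t=2.090000, w=-1.921996: f=-2.204069 → w ← -1.921996 + 0.49·(-2.204069) = -3.001990
t=2.580000, w=-3.001990: f=-7.521942 → w ← -3.001990 + 0.49·(-7.521942) = -6.687741
t=3.070000, w=-6.687741: f=-43.235881 → w ← -6.687741 + 0.49·(-43.235881) = -27.873323
w(3.56) ≈ -27.8733

-27.8733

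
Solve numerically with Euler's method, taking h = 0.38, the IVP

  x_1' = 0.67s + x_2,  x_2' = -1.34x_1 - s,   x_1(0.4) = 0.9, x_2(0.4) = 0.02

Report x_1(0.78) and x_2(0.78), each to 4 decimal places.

Euler on (x_1,x_2): x_1_{n+1} = x_1_n + h·x_1', x_2_{n+1} = x_2_n + h·x_2'.
0.400000: (0.900000, 0.020000); f=(0.288000, -1.606000) → (1.009440, -0.590280)
(x_1(0.78), x_2(0.78)) ≈ (1.0094, -0.5903)

1.0094, -0.5903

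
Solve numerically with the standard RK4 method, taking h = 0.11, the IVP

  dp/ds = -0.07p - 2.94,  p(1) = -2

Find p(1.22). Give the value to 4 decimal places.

RK4: k1 = f(s_n, p_n); k2 = f(s_n + h/2, p_n + (h/2)·k1); k3 = f(s_n + h/2, p_n + (h/2)·k2); k4 = f(s_n + h, p_n + h·k3); p_{n+1} = p_n + (h/6)·(k1 + 2k2 + 2k3 + k4).
s=1.000000, p=-2.000000:
  k1 = f(1.000000, -2.000000) = -2.800000
  k2 = f(1.055000, -2.154000) = -2.789220
  k3 = f(1.055000, -2.153407) = -2.789262
  k4 = f(1.110000, -2.306819) = -2.778523
  p ← -2.000000 + (0.11/6)·(k1 + 2k2 + 2k3 + k4) = -2.306817
s=1.110000, p=-2.306817:
  k1 = f(1.110000, -2.306817) = -2.778523
  k2 = f(1.165000, -2.459636) = -2.767825
  k3 = f(1.165000, -2.459048) = -2.767867
  k4 = f(1.220000, -2.611283) = -2.757210
  p ← -2.306817 + (0.11/6)·(k1 + 2k2 + 2k3 + k4) = -2.611281
p(1.22) ≈ -2.6113

-2.6113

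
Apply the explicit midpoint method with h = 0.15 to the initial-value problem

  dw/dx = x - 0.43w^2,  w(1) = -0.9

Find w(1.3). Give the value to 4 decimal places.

-0.6351

Midpoint: k1 = f(x_n, w_n); k2 = f(x_n + h/2, w_n + (h/2)·k1); w_{n+1} = w_n + h·k2.
x=1.000000, w=-0.900000:
  k1 = f(1.000000, -0.900000) = 0.651700
  k2 = f(1.075000, -0.851123) = 0.763504
  w ← -0.900000 + 0.15·0.763504 = -0.785474
x=1.150000, w=-0.785474:
  k1 = f(1.150000, -0.785474) = 0.884703
  k2 = f(1.225000, -0.719122) = 1.002632
  w ← -0.785474 + 0.15·1.002632 = -0.635080
w(1.3) ≈ -0.6351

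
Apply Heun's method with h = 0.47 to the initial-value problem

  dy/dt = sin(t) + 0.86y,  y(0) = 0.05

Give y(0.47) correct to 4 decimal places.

Heun: k1 = f(t_n, y_n); k2 = f(t_n + h, y_n + h·k1); y_{n+1} = y_n + (h/2)·(k1 + k2).
t=0.000000, y=0.050000:
  k1 = f(0.000000, 0.050000) = 0.043000
  k2 = f(0.470000, 0.070210) = 0.513267
  y ← 0.050000 + (0.47/2)·(0.043000 + 0.513267) = 0.180723
y(0.47) ≈ 0.1807

0.1807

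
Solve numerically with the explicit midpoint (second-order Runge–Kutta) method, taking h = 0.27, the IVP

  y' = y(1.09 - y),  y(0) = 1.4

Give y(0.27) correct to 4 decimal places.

1.3089

Midpoint: k1 = f(x_n, y_n); k2 = f(x_n + h/2, y_n + (h/2)·k1); y_{n+1} = y_n + h·k2.
x=0.000000, y=1.400000:
  k1 = f(0.000000, 1.400000) = -0.434000
  k2 = f(0.135000, 1.341410) = -0.337244
  y ← 1.400000 + 0.27·(-0.337244) = 1.308944
y(0.27) ≈ 1.3089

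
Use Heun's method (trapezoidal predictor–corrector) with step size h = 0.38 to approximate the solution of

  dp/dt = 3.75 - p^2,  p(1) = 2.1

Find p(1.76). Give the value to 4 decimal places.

Heun: k1 = f(t_n, p_n); k2 = f(t_n + h, p_n + h·k1); p_{n+1} = p_n + (h/2)·(k1 + k2).
t=1.000000, p=2.100000:
  k1 = f(1.000000, 2.100000) = -0.660000
  k2 = f(1.380000, 1.849200) = 0.330459
  p ← 2.100000 + (0.38/2)·(-0.660000 + 0.330459) = 2.037387
t=1.380000, p=2.037387:
  k1 = f(1.380000, 2.037387) = -0.400947
  k2 = f(1.760000, 1.885027) = 0.196672
  p ← 2.037387 + (0.38/2)·(-0.400947 + 0.196672) = 1.998575
p(1.76) ≈ 1.9986

1.9986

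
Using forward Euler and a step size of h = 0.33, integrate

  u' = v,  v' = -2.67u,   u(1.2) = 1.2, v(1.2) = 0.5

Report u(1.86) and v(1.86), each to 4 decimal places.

1.1811, -1.7600

Euler on (u,v): u_{n+1} = u_n + h·u', v_{n+1} = v_n + h·v'.
1.200000: (1.200000, 0.500000); f=(0.500000, -3.204000) → (1.365000, -0.557320)
1.530000: (1.365000, -0.557320); f=(-0.557320, -3.644550) → (1.181084, -1.760021)
(u(1.86), v(1.86)) ≈ (1.1811, -1.7600)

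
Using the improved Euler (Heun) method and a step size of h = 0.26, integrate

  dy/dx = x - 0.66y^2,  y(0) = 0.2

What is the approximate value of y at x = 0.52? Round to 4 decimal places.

Heun: k1 = f(x_n, y_n); k2 = f(x_n + h, y_n + h·k1); y_{n+1} = y_n + (h/2)·(k1 + k2).
x=0.000000, y=0.200000:
  k1 = f(0.000000, 0.200000) = -0.026400
  k2 = f(0.260000, 0.193136) = 0.235381
  y ← 0.200000 + (0.26/2)·(-0.026400 + 0.235381) = 0.227168
x=0.260000, y=0.227168:
  k1 = f(0.260000, 0.227168) = 0.225941
  k2 = f(0.520000, 0.285912) = 0.466048
  y ← 0.227168 + (0.26/2)·(0.225941 + 0.466048) = 0.317126
y(0.52) ≈ 0.3171

0.3171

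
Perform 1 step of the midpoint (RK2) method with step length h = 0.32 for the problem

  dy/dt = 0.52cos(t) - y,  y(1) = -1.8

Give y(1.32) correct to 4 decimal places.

-1.2641

Midpoint: k1 = f(t_n, y_n); k2 = f(t_n + h/2, y_n + (h/2)·k1); y_{n+1} = y_n + h·k2.
t=1.000000, y=-1.800000:
  k1 = f(1.000000, -1.800000) = 2.080957
  k2 = f(1.160000, -1.467047) = 1.674703
  y ← -1.800000 + 0.32·1.674703 = -1.264095
y(1.32) ≈ -1.2641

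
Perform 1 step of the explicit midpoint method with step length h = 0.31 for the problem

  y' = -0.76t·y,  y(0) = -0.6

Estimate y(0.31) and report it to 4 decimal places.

Midpoint: k1 = f(t_n, y_n); k2 = f(t_n + h/2, y_n + (h/2)·k1); y_{n+1} = y_n + h·k2.
t=0.000000, y=-0.600000:
  k1 = f(0.000000, -0.600000) = 0.000000
  k2 = f(0.155000, -0.600000) = 0.070680
  y ← -0.600000 + 0.31·0.070680 = -0.578089
y(0.31) ≈ -0.5781

-0.5781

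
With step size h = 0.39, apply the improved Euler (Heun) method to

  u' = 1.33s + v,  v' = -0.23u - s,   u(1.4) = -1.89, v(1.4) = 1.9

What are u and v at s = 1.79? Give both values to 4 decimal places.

-0.3951, 1.3817

Heun on (u,v): k1 = f(s_n, state_n); k2 = f(s_n + h, state_n + h·k1); state_{n+1} = state_n + (h/2)·(k1 + k2).
1.400000: (-1.890000, 1.900000)
  k1 = (3.762000, -0.965300)
  predictor → (-0.422820, 1.523533)
  k2 = (3.904233, -1.692751)
  → (-0.395085, 1.381680)
(u(1.79), v(1.79)) ≈ (-0.3951, 1.3817)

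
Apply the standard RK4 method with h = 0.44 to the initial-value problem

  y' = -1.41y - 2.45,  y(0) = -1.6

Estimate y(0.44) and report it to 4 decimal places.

RK4: k1 = f(t_n, y_n); k2 = f(t_n + h/2, y_n + (h/2)·k1); k3 = f(t_n + h/2, y_n + (h/2)·k2); k4 = f(t_n + h, y_n + h·k3); y_{n+1} = y_n + (h/6)·(k1 + 2k2 + 2k3 + k4).
t=0.000000, y=-1.600000:
  k1 = f(0.000000, -1.600000) = -0.194000
  k2 = f(0.220000, -1.642680) = -0.133821
  k3 = f(0.220000, -1.629441) = -0.152489
  k4 = f(0.440000, -1.667095) = -0.099396
  y ← -1.600000 + (0.44/6)·(k1 + 2k2 + 2k3 + k4) = -1.663508
y(0.44) ≈ -1.6635

-1.6635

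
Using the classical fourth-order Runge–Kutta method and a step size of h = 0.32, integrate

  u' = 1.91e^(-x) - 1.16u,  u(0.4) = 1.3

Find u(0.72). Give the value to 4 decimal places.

RK4: k1 = f(x_n, u_n); k2 = f(x_n + h/2, u_n + (h/2)·k1); k3 = f(x_n + h/2, u_n + (h/2)·k2); k4 = f(x_n + h, u_n + h·k3); u_{n+1} = u_n + (h/6)·(k1 + 2k2 + 2k3 + k4).
x=0.400000, u=1.300000:
  k1 = f(0.400000, 1.300000) = -0.227689
  k2 = f(0.560000, 1.263570) = -0.374732
  k3 = f(0.560000, 1.240043) = -0.347440
  k4 = f(0.720000, 1.188819) = -0.449333
  u ← 1.300000 + (0.32/6)·(k1 + 2k2 + 2k3 + k4) = 1.186860
u(0.72) ≈ 1.1869

1.1869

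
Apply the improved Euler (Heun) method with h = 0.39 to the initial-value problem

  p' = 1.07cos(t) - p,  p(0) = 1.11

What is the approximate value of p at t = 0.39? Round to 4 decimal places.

Heun: k1 = f(t_n, p_n); k2 = f(t_n + h, p_n + h·k1); p_{n+1} = p_n + (h/2)·(k1 + k2).
t=0.000000, p=1.110000:
  k1 = f(0.000000, 1.110000) = -0.040000
  k2 = f(0.390000, 1.094400) = -0.104747
  p ← 1.110000 + (0.39/2)·(-0.040000 + (-0.104747)) = 1.081774
p(0.39) ≈ 1.0818

1.0818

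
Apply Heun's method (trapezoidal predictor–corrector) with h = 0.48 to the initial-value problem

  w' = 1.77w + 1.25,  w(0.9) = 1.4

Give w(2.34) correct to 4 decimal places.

Heun: k1 = f(t_n, w_n); k2 = f(t_n + h, w_n + h·k1); w_{n+1} = w_n + (h/2)·(k1 + k2).
t=0.900000, w=1.400000:
  k1 = f(0.900000, 1.400000) = 3.728000
  k2 = f(1.380000, 3.189440) = 6.895309
  w ← 1.400000 + (0.48/2)·(3.728000 + 6.895309) = 3.949594
t=1.380000, w=3.949594:
  k1 = f(1.380000, 3.949594) = 8.240782
  k2 = f(1.860000, 7.905169) = 15.242150
  w ← 3.949594 + (0.48/2)·(8.240782 + 15.242150) = 9.585498
t=1.860000, w=9.585498:
  k1 = f(1.860000, 9.585498) = 18.216331
  k2 = f(2.340000, 18.329336) = 33.692925
  w ← 9.585498 + (0.48/2)·(18.216331 + 33.692925) = 22.043719
w(2.34) ≈ 22.0437

22.0437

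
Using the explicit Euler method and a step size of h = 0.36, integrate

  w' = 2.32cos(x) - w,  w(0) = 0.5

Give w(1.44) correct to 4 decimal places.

Euler: w_{n+1} = w_n + h·f(x_n, w_n).
x=0.000000, w=0.500000: f=1.820000 → w ← 0.500000 + 0.36·1.820000 = 1.155200
x=0.360000, w=1.155200: f=1.016081 → w ← 1.155200 + 0.36·1.016081 = 1.520989
x=0.720000, w=1.520989: f=0.223200 → w ← 1.520989 + 0.36·0.223200 = 1.601341
x=1.080000, w=1.601341: f=-0.507859 → w ← 1.601341 + 0.36·(-0.507859) = 1.418512
w(1.44) ≈ 1.4185

1.4185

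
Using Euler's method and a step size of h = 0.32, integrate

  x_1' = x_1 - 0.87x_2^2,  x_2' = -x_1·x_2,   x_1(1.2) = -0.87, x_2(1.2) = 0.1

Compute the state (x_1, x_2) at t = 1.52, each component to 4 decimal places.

-1.1512, 0.1278

Euler on (x_1,x_2): x_1_{n+1} = x_1_n + h·x_1', x_2_{n+1} = x_2_n + h·x_2'.
1.200000: (-0.870000, 0.100000); f=(-0.878700, 0.087000) → (-1.151184, 0.127840)
(x_1(1.52), x_2(1.52)) ≈ (-1.1512, 0.1278)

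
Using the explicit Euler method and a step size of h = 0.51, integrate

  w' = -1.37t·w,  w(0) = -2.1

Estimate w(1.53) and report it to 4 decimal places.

-0.3884

Euler: w_{n+1} = w_n + h·f(t_n, w_n).
t=0.000000, w=-2.100000: f=0.000000 → w ← -2.100000 + 0.51·0.000000 = -2.100000
t=0.510000, w=-2.100000: f=1.467270 → w ← -2.100000 + 0.51·1.467270 = -1.351692
t=1.020000, w=-1.351692: f=1.888855 → w ← -1.351692 + 0.51·1.888855 = -0.388376
w(1.53) ≈ -0.3884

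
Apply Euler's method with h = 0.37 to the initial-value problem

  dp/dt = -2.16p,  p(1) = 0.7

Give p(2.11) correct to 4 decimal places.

Euler: p_{n+1} = p_n + h·f(t_n, p_n).
t=1.000000, p=0.700000: f=-1.512000 → p ← 0.700000 + 0.37·(-1.512000) = 0.140560
t=1.370000, p=0.140560: f=-0.303610 → p ← 0.140560 + 0.37·(-0.303610) = 0.028224
t=1.740000, p=0.028224: f=-0.060965 → p ← 0.028224 + 0.37·(-0.060965) = 0.005667
p(2.11) ≈ 0.0057

0.0057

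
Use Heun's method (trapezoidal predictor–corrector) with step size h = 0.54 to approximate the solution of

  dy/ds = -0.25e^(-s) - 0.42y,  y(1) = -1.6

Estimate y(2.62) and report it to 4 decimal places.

-0.8645

Heun: k1 = f(s_n, y_n); k2 = f(s_n + h, y_n + h·k1); y_{n+1} = y_n + (h/2)·(k1 + k2).
s=1.000000, y=-1.600000:
  k1 = f(1.000000, -1.600000) = 0.580030
  k2 = f(1.540000, -1.286784) = 0.486854
  y ← -1.600000 + (0.54/2)·(0.580030 + 0.486854) = -1.311941
s=1.540000, y=-1.311941:
  k1 = f(1.540000, -1.311941) = 0.497420
  k2 = f(2.080000, -1.043334) = 0.406968
  y ← -1.311941 + (0.54/2)·(0.497420 + 0.406968) = -1.067757
s=2.080000, y=-1.067757:
  k1 = f(2.080000, -1.067757) = 0.417225
  k2 = f(2.620000, -0.842455) = 0.335630
  y ← -1.067757 + (0.54/2)·(0.417225 + 0.335630) = -0.864486
y(2.62) ≈ -0.8645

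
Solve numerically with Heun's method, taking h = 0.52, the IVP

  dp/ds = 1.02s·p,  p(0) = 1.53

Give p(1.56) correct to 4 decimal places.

Heun: k1 = f(s_n, p_n); k2 = f(s_n + h, p_n + h·k1); p_{n+1} = p_n + (h/2)·(k1 + k2).
s=0.000000, p=1.530000:
  k1 = f(0.000000, 1.530000) = 0.000000
  k2 = f(0.520000, 1.530000) = 0.811512
  p ← 1.530000 + (0.52/2)·(0.000000 + 0.811512) = 1.740993
s=0.520000, p=1.740993:
  k1 = f(0.520000, 1.740993) = 0.923423
  k2 = f(1.040000, 2.221173) = 2.356220
  p ← 1.740993 + (0.52/2)·(0.923423 + 2.356220) = 2.593700
s=1.040000, p=2.593700:
  k1 = f(1.040000, 2.593700) = 2.751397
  k2 = f(1.560000, 4.024427) = 6.403668
  p ← 2.593700 + (0.52/2)·(2.751397 + 6.403668) = 4.974017
p(1.56) ≈ 4.9740

4.9740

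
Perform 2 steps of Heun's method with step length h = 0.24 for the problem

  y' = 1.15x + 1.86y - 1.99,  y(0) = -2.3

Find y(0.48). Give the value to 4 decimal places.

Heun: k1 = f(x_n, y_n); k2 = f(x_n + h, y_n + h·k1); y_{n+1} = y_n + (h/2)·(k1 + k2).
x=0.000000, y=-2.300000:
  k1 = f(0.000000, -2.300000) = -6.268000
  k2 = f(0.240000, -3.804320) = -8.790035
  y ← -2.300000 + (0.24/2)·(-6.268000 + (-8.790035)) = -4.106964
x=0.240000, y=-4.106964:
  k1 = f(0.240000, -4.106964) = -9.352953
  k2 = f(0.480000, -6.351673) = -13.252112
  y ← -4.106964 + (0.24/2)·(-9.352953 + (-13.252112)) = -6.819572
y(0.48) ≈ -6.8196

-6.8196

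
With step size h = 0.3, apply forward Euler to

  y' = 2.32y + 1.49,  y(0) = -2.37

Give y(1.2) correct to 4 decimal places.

Euler: y_{n+1} = y_n + h·f(x_n, y_n).
x=0.000000, y=-2.370000: f=-4.008400 → y ← -2.370000 + 0.3·(-4.008400) = -3.572520
x=0.300000, y=-3.572520: f=-6.798246 → y ← -3.572520 + 0.3·(-6.798246) = -5.611994
x=0.600000, y=-5.611994: f=-11.529826 → y ← -5.611994 + 0.3·(-11.529826) = -9.070942
x=0.900000, y=-9.070942: f=-19.554585 → y ← -9.070942 + 0.3·(-19.554585) = -14.937317
y(1.2) ≈ -14.9373

-14.9373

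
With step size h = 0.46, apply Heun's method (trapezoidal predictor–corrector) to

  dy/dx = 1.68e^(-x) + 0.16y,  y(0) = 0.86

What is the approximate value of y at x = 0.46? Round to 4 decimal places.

Heun: k1 = f(x_n, y_n); k2 = f(x_n + h, y_n + h·k1); y_{n+1} = y_n + (h/2)·(k1 + k2).
x=0.000000, y=0.860000:
  k1 = f(0.000000, 0.860000) = 1.817600
  k2 = f(0.460000, 1.696096) = 1.331932
  y ← 0.860000 + (0.46/2)·(1.817600 + 1.331932) = 1.584392
y(0.46) ≈ 1.5844

1.5844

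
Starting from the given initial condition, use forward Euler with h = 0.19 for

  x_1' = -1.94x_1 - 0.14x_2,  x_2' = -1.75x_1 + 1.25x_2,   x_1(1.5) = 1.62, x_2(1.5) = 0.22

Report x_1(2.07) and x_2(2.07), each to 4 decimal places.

Euler on (x_1,x_2): x_1_{n+1} = x_1_n + h·x_1', x_2_{n+1} = x_2_n + h·x_2'.
1.500000: (1.620000, 0.220000); f=(-3.173600, -2.560000) → (1.017016, -0.266400)
1.690000: (1.017016, -0.266400); f=(-1.935715, -2.112778) → (0.649230, -0.667828)
1.880000: (0.649230, -0.667828); f=(-1.166011, -1.970938) → (0.427688, -1.042306)
(x_1(2.07), x_2(2.07)) ≈ (0.4277, -1.0423)

0.4277, -1.0423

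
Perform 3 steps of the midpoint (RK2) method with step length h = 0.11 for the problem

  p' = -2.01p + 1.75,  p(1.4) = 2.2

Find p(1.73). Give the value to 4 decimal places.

1.5598

Midpoint: k1 = f(t_n, p_n); k2 = f(t_n + h/2, p_n + (h/2)·k1); p_{n+1} = p_n + h·k2.
t=1.400000, p=2.200000:
  k1 = f(1.400000, 2.200000) = -2.672000
  k2 = f(1.455000, 2.053040) = -2.376610
  p ← 2.200000 + 0.11·(-2.376610) = 1.938573
t=1.510000, p=1.938573:
  k1 = f(1.510000, 1.938573) = -2.146531
  k2 = f(1.565000, 1.820514) = -1.909232
  p ← 1.938573 + 0.11·(-1.909232) = 1.728557
t=1.620000, p=1.728557:
  k1 = f(1.620000, 1.728557) = -1.724400
  k2 = f(1.675000, 1.633715) = -1.533768
  p ← 1.728557 + 0.11·(-1.533768) = 1.559843
p(1.73) ≈ 1.5598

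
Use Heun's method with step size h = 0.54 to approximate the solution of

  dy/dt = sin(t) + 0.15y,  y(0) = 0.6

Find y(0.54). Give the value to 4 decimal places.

0.7894

Heun: k1 = f(t_n, y_n); k2 = f(t_n + h, y_n + h·k1); y_{n+1} = y_n + (h/2)·(k1 + k2).
t=0.000000, y=0.600000:
  k1 = f(0.000000, 0.600000) = 0.090000
  k2 = f(0.540000, 0.648600) = 0.611426
  y ← 0.600000 + (0.54/2)·(0.090000 + 0.611426) = 0.789385
y(0.54) ≈ 0.7894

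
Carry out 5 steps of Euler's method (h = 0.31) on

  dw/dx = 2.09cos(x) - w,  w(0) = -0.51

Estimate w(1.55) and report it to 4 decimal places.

Euler: w_{n+1} = w_n + h·f(x_n, w_n).
x=0.000000, w=-0.510000: f=2.600000 → w ← -0.510000 + 0.31·2.600000 = 0.296000
x=0.310000, w=0.296000: f=1.694377 → w ← 0.296000 + 0.31·1.694377 = 0.821257
x=0.620000, w=0.821257: f=0.879749 → w ← 0.821257 + 0.31·0.879749 = 1.093979
x=0.930000, w=1.093979: f=0.155494 → w ← 1.093979 + 0.31·0.155494 = 1.142182
x=1.240000, w=1.142182: f=-0.463358 → w ← 1.142182 + 0.31·(-0.463358) = 0.998541
w(1.55) ≈ 0.9985

0.9985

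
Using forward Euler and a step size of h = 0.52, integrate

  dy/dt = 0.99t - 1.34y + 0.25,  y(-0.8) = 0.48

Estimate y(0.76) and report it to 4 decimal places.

0.2367

Euler: y_{n+1} = y_n + h·f(t_n, y_n).
t=-0.800000, y=0.480000: f=-1.185200 → y ← 0.480000 + 0.52·(-1.185200) = -0.136304
t=-0.280000, y=-0.136304: f=0.155447 → y ← -0.136304 + 0.52·0.155447 = -0.055471
t=0.240000, y=-0.055471: f=0.561932 → y ← -0.055471 + 0.52·0.561932 = 0.236733
y(0.76) ≈ 0.2367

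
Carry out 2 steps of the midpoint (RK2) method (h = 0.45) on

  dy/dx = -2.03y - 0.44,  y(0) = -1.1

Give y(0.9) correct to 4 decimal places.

-0.4409

Midpoint: k1 = f(x_n, y_n); k2 = f(x_n + h/2, y_n + (h/2)·k1); y_{n+1} = y_n + h·k2.
x=0.000000, y=-1.100000:
  k1 = f(0.000000, -1.100000) = 1.793000
  k2 = f(0.225000, -0.696575) = 0.974047
  y ← -1.100000 + 0.45·0.974047 = -0.661679
x=0.450000, y=-0.661679:
  k1 = f(0.450000, -0.661679) = 0.903208
  k2 = f(0.675000, -0.458457) = 0.490668
  y ← -0.661679 + 0.45·0.490668 = -0.440878
y(0.9) ≈ -0.4409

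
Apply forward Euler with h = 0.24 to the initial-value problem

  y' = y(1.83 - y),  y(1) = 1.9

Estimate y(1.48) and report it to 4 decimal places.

Euler: y_{n+1} = y_n + h·f(t_n, y_n).
t=1.000000, y=1.900000: f=-0.133000 → y ← 1.900000 + 0.24·(-0.133000) = 1.868080
t=1.240000, y=1.868080: f=-0.071136 → y ← 1.868080 + 0.24·(-0.071136) = 1.851007
y(1.48) ≈ 1.8510

1.8510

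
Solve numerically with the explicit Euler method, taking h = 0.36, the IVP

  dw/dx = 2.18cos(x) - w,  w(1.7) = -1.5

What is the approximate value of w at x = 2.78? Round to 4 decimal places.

Euler: w_{n+1} = w_n + h·f(x_n, w_n).
x=1.700000, w=-1.500000: f=1.219119 → w ← -1.500000 + 0.36·1.219119 = -1.061117
x=2.060000, w=-1.061117: f=0.036685 → w ← -1.061117 + 0.36·0.036685 = -1.047911
x=2.420000, w=-1.047911: f=-0.588734 → w ← -1.047911 + 0.36·(-0.588734) = -1.259855
w(2.78) ≈ -1.2599

-1.2599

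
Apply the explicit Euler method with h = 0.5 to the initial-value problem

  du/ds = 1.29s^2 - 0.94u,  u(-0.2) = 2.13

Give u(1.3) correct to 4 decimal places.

0.7679

Euler: u_{n+1} = u_n + h·f(s_n, u_n).
s=-0.200000, u=2.130000: f=-1.950600 → u ← 2.130000 + 0.5·(-1.950600) = 1.154700
s=0.300000, u=1.154700: f=-0.969318 → u ← 1.154700 + 0.5·(-0.969318) = 0.670041
s=0.800000, u=0.670041: f=0.195761 → u ← 0.670041 + 0.5·0.195761 = 0.767922
u(1.3) ≈ 0.7679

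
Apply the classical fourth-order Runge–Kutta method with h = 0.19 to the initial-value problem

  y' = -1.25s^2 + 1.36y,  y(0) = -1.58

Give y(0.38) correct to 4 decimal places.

-2.6752

RK4: k1 = f(s_n, y_n); k2 = f(s_n + h/2, y_n + (h/2)·k1); k3 = f(s_n + h/2, y_n + (h/2)·k2); k4 = f(s_n + h, y_n + h·k3); y_{n+1} = y_n + (h/6)·(k1 + 2k2 + 2k3 + k4).
s=0.000000, y=-1.580000:
  k1 = f(0.000000, -1.580000) = -2.148800
  k2 = f(0.095000, -1.784136) = -2.437706
  k3 = f(0.095000, -1.811582) = -2.475033
  k4 = f(0.190000, -2.050256) = -2.833473
  y ← -1.580000 + (0.19/6)·(k1 + 2k2 + 2k3 + k4) = -2.048912
s=0.190000, y=-2.048912:
  k1 = f(0.190000, -2.048912) = -2.831646
  k2 = f(0.285000, -2.317918) = -3.253900
  k3 = f(0.285000, -2.358033) = -3.308456
  k4 = f(0.380000, -2.677519) = -3.821925
  y ← -2.048912 + (0.19/6)·(k1 + 2k2 + 2k3 + k4) = -2.675224
y(0.38) ≈ -2.6752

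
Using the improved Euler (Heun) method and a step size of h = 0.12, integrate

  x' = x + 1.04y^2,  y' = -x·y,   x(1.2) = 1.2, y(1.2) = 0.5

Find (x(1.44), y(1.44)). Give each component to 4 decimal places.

1.5781, 0.3595

Heun on (x,y): k1 = f(t_n, state_n); k2 = f(t_n + h, state_n + h·k1); state_{n+1} = state_n + (h/2)·(k1 + k2).
1.200000: (1.200000, 0.500000)
  k1 = (1.460000, -0.600000)
  predictor → (1.375200, 0.428000)
  k2 = (1.565711, -0.588586)
  → (1.381543, 0.428685)
1.320000: (1.381543, 0.428685)
  k1 = (1.572664, -0.592246)
  predictor → (1.570262, 0.357615)
  k2 = (1.703267, -0.561550)
  → (1.578099, 0.359457)
(x(1.44), y(1.44)) ≈ (1.5781, 0.3595)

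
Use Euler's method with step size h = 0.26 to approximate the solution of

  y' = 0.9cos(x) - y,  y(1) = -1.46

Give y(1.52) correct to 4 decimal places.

Euler: y_{n+1} = y_n + h·f(x_n, y_n).
x=1.000000, y=-1.460000: f=1.946272 → y ← -1.460000 + 0.26·1.946272 = -0.953969
x=1.260000, y=-0.953969: f=1.229204 → y ← -0.953969 + 0.26·1.229204 = -0.634376
y(1.52) ≈ -0.6344

-0.6344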